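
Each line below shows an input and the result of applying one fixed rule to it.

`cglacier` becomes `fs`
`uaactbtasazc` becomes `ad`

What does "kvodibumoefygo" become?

hp

The rule is to shift every letter 1 place forward in the alphabet (wrapping around), then keep only the last 2 characters.
Applying that to "kvodibumoefygo" gives "hp".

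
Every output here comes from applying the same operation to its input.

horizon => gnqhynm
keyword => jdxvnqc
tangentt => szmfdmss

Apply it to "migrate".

lhfqzsd

The pattern: shift every letter 1 place backward in the alphabet (wrapping around).
Applying that to "migrate" gives "lhfqzsd".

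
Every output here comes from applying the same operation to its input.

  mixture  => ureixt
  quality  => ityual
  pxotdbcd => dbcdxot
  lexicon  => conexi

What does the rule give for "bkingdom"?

The pattern: delete the first character, then move the first 3 characters to the end (rotate left by 3).
For "bkingdom" the result is "gdomkin".

gdomkin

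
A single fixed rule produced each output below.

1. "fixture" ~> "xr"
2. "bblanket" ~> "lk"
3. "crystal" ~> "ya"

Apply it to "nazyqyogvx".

Each output is the input with this applied: keep one character in every 3, starting at position 3 (positions 3rd, 6th, 9th, ...).
On "nazyqyogvx" that produces "zyv".

zyv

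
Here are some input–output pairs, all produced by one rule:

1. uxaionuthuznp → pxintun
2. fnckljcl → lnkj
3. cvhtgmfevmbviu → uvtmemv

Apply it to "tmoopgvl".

The rule is to move the last character to the front, then keep every other character starting from the first (positions 1st, 3rd, 5th, ...).
Starting from "tmoopgvl": after the first operation, "ltmoopgv"; after the second, "lmog".

lmog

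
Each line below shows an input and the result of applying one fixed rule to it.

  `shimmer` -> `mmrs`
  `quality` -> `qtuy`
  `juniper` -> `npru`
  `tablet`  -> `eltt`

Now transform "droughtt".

Each output is the input with this applied: sort the characters into alphabetical order, then keep only the last 4 characters.
For "droughtt" the result is "rttu".
(Check on "shimmer": → "ehimmrs" → "mmrs" ✓)

rttu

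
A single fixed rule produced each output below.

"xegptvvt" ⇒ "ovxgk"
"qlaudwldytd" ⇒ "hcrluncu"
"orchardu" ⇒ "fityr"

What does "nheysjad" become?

The transformation: shift every letter 9 places backward in the alphabet (wrapping around), then delete the last 3 characters.
Working it through for "nheysjad": intermediate "eyvpjaru", final "eyvpj".

eyvpj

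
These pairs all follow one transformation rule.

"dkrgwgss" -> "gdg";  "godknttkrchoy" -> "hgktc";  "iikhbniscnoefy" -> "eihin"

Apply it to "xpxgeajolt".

oxgj

In each case the input is transformed by: move the last 3 characters to the front (rotate right by 3), then keep one character in every 3, starting at position 1 (positions 1st, 4th, 7th, ...).
Applying that to "xpxgeajolt" gives "oxgj".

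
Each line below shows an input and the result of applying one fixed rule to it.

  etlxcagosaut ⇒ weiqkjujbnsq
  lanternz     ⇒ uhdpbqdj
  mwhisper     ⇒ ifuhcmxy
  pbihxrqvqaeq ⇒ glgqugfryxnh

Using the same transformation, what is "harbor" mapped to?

rehxqh

The pattern: shift every letter 10 places backward in the alphabet (wrapping around), then swap the front and back halves of the string.
Applying both steps to "harbor": "xqhreh", then "rehxqh".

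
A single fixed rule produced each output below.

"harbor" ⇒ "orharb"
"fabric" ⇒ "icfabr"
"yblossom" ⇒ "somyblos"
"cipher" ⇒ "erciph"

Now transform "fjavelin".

linfjave

The pattern: swap the front and back halves of the string, then move the first character to the end.
So "fjavelin" becomes "linfjave".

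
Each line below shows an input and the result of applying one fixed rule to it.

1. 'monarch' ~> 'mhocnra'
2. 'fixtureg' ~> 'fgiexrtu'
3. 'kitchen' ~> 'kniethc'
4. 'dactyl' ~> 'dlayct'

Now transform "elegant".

The pattern: take characters alternately from the front and the back (1st, last, 2nd, 2nd-last, ...).
Doing the same to "elegant": "etlneag".

etlneag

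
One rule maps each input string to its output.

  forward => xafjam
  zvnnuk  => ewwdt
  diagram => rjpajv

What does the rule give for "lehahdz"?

The transformation: delete the first character, then shift every letter 9 places forward in the alphabet (wrapping around).
For "lehahdz", step one produces "ehahdz"; step two turns that into "nqjqmi".
(Check on "zvnnuk": → "vnnuk" → "ewwdt" ✓)

nqjqmi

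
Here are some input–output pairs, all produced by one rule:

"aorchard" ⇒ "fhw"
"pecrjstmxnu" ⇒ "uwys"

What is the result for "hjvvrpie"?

man

In each case the input is transformed by: keep one character in every 3, starting at position 1 (positions 1st, 4th, 7th, ...), then shift every letter 5 places forward in the alphabet (wrapping around).
Applying both steps to "hjvvrpie": "hvi", then "man".
(Check on "pecrjstmxnu": → "prtn" → "uwys" ✓)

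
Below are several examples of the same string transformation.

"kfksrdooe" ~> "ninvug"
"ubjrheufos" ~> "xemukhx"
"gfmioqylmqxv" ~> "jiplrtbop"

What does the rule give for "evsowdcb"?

hyvrz

In each case the input is transformed by: delete the last 3 characters, then shift every letter 3 places forward in the alphabet (wrapping around).
For "evsowdcb", step one produces "evsow"; step two turns that into "hyvrz".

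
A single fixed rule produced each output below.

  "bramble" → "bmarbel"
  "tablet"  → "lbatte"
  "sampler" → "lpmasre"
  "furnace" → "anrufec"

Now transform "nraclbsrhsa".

hrsblcarnas

Looking at the pairs, the operation is to reverse the string, then move the first 2 characters to the end (rotate left by 2).
Applying both steps to "nraclbsrhsa": "ashrsblcarn", then "hrsblcarnas".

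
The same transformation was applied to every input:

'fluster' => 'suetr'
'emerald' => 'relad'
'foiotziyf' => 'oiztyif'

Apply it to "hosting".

tsnig

The rule is to delete the first 2 characters, then swap each adjacent pair of characters (1↔2, 3↔4, ...).
Working it through for "hosting": intermediate "sting", final "tsnig".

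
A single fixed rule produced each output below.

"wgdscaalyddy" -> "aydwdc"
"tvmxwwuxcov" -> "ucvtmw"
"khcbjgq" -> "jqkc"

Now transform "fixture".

The transformation: keep every other character starting from the first (positions 1st, 3rd, 5th, ...), then swap the front and back halves of the string.
Applying both steps to "fixture": "fxue", then "uefx".

uefx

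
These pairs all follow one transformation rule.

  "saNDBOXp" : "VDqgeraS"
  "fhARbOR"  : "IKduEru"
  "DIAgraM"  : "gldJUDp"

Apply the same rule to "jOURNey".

MrxuqHB

Each output is the input with this applied: shift every letter 3 places forward in the alphabet (wrapping around), then flip the case of every letter.
Starting from "jOURNey": after the first operation, "mRXUQhb"; after the second, "MrxuqHB".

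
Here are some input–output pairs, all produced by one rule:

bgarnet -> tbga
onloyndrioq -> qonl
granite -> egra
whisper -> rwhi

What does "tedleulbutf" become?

fted

Looking at the pairs, the operation is to move the first 3 characters to the end (rotate left by 3), then keep only the last 4 characters.
Starting from "tedleulbutf": after the first operation, "leulbutfted"; after the second, "fted".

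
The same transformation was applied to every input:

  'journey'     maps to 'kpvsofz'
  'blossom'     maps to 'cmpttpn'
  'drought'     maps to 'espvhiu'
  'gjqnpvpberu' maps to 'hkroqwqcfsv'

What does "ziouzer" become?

Looking at the pairs, the operation is to shift every letter 1 place forward in the alphabet (wrapping around).
On "ziouzer" that produces "ajpvafs".

ajpvafs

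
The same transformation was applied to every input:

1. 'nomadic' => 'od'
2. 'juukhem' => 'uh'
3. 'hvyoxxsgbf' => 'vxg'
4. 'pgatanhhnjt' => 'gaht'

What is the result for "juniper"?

up

In each case the input is transformed by: keep one character in every 3, starting at position 2 (positions 2nd, 5th, 8th, ...).
"juniper" → "up".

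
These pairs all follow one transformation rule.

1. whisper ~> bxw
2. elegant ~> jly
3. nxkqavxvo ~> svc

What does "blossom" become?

gxr

Rule — shift every letter 5 places forward in the alphabet (wrapping around), then keep one character in every 3, starting at position 1 (positions 1st, 4th, 7th, ...).
Applying both steps to "blossom": "gqtxxtr", then "gxr".
(Check on "nxkqavxvo": → "scpvfacat" → "svc" ✓)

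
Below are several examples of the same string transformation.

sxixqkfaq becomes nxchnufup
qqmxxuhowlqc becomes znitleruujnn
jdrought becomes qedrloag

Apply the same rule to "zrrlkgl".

What's happening: shift every letter 3 places backward in the alphabet (wrapping around), then reverse the string.
Applying both steps to "zrrlkgl": "wooihdi", then "idhioow".

idhioow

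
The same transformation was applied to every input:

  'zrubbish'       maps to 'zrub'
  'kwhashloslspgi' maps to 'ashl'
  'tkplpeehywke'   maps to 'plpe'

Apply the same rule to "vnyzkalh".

vnyz

The rule is to swap the front and back halves of the string, then keep only the last 4 characters.
Starting from "vnyzkalh": after the first operation, "kalhvnyz"; after the second, "vnyz".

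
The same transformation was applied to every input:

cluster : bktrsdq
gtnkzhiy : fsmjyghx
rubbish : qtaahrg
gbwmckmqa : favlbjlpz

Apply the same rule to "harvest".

gzqudrs

The pattern: shift every letter 1 place backward in the alphabet (wrapping around).
On "harvest" that produces "gzqudrs".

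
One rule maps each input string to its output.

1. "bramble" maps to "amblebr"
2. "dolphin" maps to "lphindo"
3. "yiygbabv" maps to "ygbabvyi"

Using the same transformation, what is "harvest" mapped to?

The transformation: move the first 2 characters to the end (rotate left by 2).
"harvest" → "rvestha".

rvestha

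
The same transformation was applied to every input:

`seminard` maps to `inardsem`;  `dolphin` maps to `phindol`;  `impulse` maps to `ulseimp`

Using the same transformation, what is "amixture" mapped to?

The rule is to move the first 3 characters to the end (rotate left by 3).
Doing the same to "amixture": "xtureami".

xtureami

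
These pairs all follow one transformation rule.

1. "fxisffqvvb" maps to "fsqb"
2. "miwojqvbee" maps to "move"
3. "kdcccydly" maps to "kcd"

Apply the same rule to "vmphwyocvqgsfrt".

vhoqf

The rule is to keep one character in every 3, starting at position 1 (positions 1st, 4th, 7th, ...).
"vmphwyocvqgsfrt" → "vhoqf".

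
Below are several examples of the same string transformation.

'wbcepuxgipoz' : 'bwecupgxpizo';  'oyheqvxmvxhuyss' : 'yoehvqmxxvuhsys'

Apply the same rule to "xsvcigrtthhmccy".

In each case the input is transformed by: swap each adjacent pair of characters (1↔2, 3↔4, ...).
Applying that to "xsvcigrtthhmccy" gives "sxcvgitrhtmhccy".

sxcvgitrhtmhccy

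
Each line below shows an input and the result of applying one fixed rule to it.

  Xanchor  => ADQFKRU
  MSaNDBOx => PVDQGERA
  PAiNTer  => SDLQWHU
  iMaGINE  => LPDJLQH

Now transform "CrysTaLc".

Rule — shift every letter 3 places forward in the alphabet (wrapping around), then convert every letter to uppercase.
Applying both steps to "CrysTaLc": "FubvWdOf", then "FUBVWDOF".

FUBVWDOF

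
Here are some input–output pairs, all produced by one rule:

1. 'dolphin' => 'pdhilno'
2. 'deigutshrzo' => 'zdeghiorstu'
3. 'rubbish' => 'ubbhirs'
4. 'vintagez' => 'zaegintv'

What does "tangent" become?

The pattern: sort the characters into alphabetical order, then move the last character to the front.
On "tangent": the first step gives "aegnntt", and the second then gives "taegnnt".

taegnnt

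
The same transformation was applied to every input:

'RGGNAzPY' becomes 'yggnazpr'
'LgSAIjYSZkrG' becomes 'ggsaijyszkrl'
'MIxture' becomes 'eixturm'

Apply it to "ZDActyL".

ldactyz

The transformation: swap the first and last characters, then convert every letter to lowercase.
Applying both steps to "ZDActyL": "LDActyZ", then "ldactyz".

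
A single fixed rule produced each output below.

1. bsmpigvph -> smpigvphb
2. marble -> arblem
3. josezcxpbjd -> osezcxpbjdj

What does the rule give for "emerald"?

Rule — move the first character to the end.
Doing the same to "emerald": "meralde".

meralde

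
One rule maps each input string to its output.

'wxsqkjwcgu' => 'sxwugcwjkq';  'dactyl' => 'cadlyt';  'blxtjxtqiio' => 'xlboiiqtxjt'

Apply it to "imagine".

amienig

Each output is the input with this applied: reverse the string, then move the last 3 characters to the front (rotate right by 3).
On "imagine" that produces "amienig".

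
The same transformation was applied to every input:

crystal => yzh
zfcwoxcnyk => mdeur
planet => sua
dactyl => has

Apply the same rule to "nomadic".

Looking at the pairs, the operation is to shift every letter 7 places forward in the alphabet (wrapping around), then keep every other character starting from the second (positions 2nd, 4th, 6th, ...).
For "nomadic", step one produces "uvthkpj"; step two turns that into "vhp".

vhp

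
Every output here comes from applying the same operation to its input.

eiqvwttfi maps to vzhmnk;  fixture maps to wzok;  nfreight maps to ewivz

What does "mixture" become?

What's happening: delete the last 3 characters, then shift every letter 9 places backward in the alphabet (wrapping around).
Applying both steps to "mixture": "mixt", then "dzok".
(Check on "nfreight": → "nfrei" → "ewivz" ✓)

dzok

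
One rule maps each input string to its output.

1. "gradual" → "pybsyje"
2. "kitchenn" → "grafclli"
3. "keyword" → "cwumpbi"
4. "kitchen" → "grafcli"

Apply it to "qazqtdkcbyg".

yxorbiazweo

The transformation: shift every letter 2 places backward in the alphabet (wrapping around), then move the first character to the end.
Working it through for "qazqtdkcbyg": intermediate "oyxorbiazwe", final "yxorbiazweo".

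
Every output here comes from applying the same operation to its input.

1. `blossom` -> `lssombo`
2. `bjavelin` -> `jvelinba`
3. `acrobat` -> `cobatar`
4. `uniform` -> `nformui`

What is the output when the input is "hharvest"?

The transformation: move the first 2 characters to the end (rotate left by 2), then swap the first and last characters.
On "hharvest": the first step gives "arvesthh", and the second then gives "hrvestha".

hrvestha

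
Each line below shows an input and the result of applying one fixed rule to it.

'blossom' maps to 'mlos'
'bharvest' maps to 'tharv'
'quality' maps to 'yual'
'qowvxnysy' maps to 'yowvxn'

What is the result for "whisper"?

The transformation: swap the first and last characters, then delete the last 3 characters.
On "whisper": the first step gives "rhispew", and the second then gives "rhis".

rhis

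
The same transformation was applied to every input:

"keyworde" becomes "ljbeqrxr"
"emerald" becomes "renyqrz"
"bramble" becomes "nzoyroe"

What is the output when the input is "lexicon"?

kvpbayr

Looking at the pairs, the operation is to move the first 2 characters to the end (rotate left by 2), then shift every letter 13 places forward in the alphabet (wrapping around) — i.e. ROT13.
Applying both steps to "lexicon": "xiconle", then "kvpbayr".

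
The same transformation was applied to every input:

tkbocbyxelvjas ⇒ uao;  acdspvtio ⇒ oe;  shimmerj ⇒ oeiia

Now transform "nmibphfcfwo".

ie

Rule — shift every letter 4 places backward in the alphabet (wrapping around), then keep only the vowels.
Doing the same to "nmibphfcfwo": "ie".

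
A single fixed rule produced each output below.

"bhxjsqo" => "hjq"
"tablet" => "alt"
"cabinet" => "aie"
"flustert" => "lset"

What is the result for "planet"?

In each case the input is transformed by: keep every other character starting from the second (positions 2nd, 4th, 6th, ...).
So "planet" becomes "lnt".

lnt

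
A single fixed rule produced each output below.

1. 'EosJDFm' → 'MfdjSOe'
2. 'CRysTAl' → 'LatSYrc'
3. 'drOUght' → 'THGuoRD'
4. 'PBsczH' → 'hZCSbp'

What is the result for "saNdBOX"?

xobDnAS

In each case the input is transformed by: flip the case of every letter, then reverse the string.
For "saNdBOX", step one produces "SAnDbox"; step two turns that into "xobDnAS".
(Check on "EosJDFm": → "eOSjdfM" → "MfdjSOe" ✓)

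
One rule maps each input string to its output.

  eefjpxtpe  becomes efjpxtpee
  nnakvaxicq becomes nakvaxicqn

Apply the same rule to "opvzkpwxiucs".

Looking at the pairs, the operation is to move the first character to the end.
For "opvzkpwxiucs" the result is "pvzkpwxiucso".

pvzkpwxiucso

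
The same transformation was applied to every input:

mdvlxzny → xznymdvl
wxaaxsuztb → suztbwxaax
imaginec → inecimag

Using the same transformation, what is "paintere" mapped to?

Looking at the pairs, the operation is to swap the front and back halves of the string.
Doing the same to "paintere": "terepain".

terepain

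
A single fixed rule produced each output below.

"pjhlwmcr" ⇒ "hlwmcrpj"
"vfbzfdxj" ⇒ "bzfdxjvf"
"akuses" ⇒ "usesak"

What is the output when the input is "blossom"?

ossombl

What's happening: move the first 2 characters to the end (rotate left by 2).
So "blossom" becomes "ossombl".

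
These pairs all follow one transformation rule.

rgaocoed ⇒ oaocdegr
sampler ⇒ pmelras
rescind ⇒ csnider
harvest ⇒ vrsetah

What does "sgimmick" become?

miimkcgs

In each case the input is transformed by: swap each adjacent pair of characters (1↔2, 3↔4, ...), then move the first 2 characters to the end (rotate left by 2).
Working it through for "sgimmick": intermediate "gsmiimkc", final "miimkcgs".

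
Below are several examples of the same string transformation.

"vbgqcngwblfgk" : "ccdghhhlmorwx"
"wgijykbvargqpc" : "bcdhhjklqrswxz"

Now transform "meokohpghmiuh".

fhiiijlnnppqv

The rule is to shift every letter 1 place forward in the alphabet (wrapping around), then sort the characters into alphabetical order.
"meokohpghmiuh" → "fhiiijlnnppqv".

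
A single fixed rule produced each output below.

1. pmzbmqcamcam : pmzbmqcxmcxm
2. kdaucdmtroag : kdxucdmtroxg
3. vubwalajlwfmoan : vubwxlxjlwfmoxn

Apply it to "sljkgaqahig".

sljkgxqxhig

Rule — replace every "a" with "x".
On "sljkgaqahig" that produces "sljkgxqxhig".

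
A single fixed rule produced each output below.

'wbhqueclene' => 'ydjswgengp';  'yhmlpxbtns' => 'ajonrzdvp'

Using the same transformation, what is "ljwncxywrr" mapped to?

What's happening: delete the last character, then shift every letter 2 places forward in the alphabet (wrapping around).
Working it through for "ljwncxywrr": intermediate "ljwncxywr", final "nlypezayt".

nlypezayt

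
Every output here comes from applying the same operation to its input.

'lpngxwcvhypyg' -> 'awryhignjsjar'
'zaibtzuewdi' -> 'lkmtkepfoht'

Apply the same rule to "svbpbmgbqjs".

What's happening: shift every letter 11 places forward in the alphabet (wrapping around), then swap each adjacent pair of characters (1↔2, 3↔4, ...).
Starting from "svbpbmgbqjs": after the first operation, "dgmamxrmbud"; after the second, "gdamxmmrubd".

gdamxmmrubd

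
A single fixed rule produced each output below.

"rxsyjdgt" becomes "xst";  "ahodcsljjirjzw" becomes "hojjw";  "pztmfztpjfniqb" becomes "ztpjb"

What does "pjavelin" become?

The transformation: swap each adjacent pair of characters (1↔2, 3↔4, ...), then keep one character in every 3, starting at position 1 (positions 1st, 4th, 7th, ...).
So "pjavelin" becomes "jan".
(Check on "rxsyjdgt": → "xrysdjtg" → "xst" ✓)

jan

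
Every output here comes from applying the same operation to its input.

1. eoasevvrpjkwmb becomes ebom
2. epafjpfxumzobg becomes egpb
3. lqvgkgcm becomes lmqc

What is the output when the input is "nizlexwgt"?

What's happening: take characters alternately from the front and the back (1st, last, 2nd, 2nd-last, ...), then keep only the first 4 characters.
Doing the same to "nizlexwgt": "ntig".

ntig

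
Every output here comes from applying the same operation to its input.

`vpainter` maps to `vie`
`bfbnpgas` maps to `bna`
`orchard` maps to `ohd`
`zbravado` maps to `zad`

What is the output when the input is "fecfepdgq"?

Looking at the pairs, the operation is to keep one character in every 3, starting at position 1 (positions 1st, 4th, 7th, ...).
On "fecfepdgq" that produces "ffd".

ffd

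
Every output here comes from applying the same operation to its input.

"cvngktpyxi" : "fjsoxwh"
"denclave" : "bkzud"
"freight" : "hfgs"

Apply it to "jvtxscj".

The pattern: delete the first 3 characters, then shift every letter 1 place backward in the alphabet (wrapping around).
Applying both steps to "jvtxscj": "xscj", then "wrbi".

wrbi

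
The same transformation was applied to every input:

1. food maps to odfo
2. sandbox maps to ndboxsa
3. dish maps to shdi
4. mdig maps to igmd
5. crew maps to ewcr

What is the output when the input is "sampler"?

mplersa

Looking at the pairs, the operation is to move the first 2 characters to the end (rotate left by 2).
"sampler" → "mplersa".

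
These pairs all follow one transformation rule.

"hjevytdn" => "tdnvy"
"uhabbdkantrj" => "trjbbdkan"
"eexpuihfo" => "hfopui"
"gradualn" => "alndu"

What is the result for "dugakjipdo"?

pdoakji

The pattern: delete the first 3 characters, then move the last 3 characters to the front (rotate right by 3).
"dugakjipdo" → "pdoakji".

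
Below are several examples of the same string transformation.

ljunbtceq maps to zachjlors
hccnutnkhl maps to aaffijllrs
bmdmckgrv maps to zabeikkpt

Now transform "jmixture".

Rule — sort the characters into alphabetical order, then shift every letter 2 places backward in the alphabet (wrapping around).
For "jmixture", step one produces "eijmrtux"; step two turns that into "cghkprsv".

cghkprsv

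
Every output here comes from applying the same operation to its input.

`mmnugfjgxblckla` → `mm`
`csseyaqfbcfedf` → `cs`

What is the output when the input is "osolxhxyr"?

os

The rule is to keep only the first 2 characters.
For "osolxhxyr" the result is "os".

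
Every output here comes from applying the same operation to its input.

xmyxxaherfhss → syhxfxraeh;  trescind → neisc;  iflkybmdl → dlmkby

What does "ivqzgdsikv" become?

kqizsgd

The pattern: take characters alternately from the front and the back (1st, last, 2nd, 2nd-last, ...), then delete the first 3 characters.
Doing the same to "ivqzgdsikv": "kqizsgd".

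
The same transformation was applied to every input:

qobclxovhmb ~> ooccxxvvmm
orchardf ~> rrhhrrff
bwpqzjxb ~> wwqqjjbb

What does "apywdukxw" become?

What's happening: keep every other character starting from the second (positions 2nd, 4th, 6th, ...), then double every character.
For "apywdukxw", step one produces "pwux"; step two turns that into "ppwwuuxx".
(Check on "bwpqzjxb": → "wqjb" → "wwqqjjbb" ✓)

ppwwuuxx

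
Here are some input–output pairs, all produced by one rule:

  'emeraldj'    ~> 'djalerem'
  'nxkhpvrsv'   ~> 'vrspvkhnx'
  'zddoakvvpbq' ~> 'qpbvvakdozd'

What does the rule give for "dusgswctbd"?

bdctswsgdu

The transformation: swap each adjacent pair of characters (1↔2, 3↔4, ...), then reverse the string.
On "dusgswctbd": the first step gives "udgswstcdb", and the second then gives "bdctswsgdu".
(Check on "nxkhpvrsv": → "xnhkvpsrv" → "vrspvkhnx" ✓)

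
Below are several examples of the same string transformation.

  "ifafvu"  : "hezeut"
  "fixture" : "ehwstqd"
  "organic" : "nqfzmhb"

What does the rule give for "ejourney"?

The pattern: shift every letter 1 place backward in the alphabet (wrapping around).
So "ejourney" becomes "dintqmdx".

dintqmdx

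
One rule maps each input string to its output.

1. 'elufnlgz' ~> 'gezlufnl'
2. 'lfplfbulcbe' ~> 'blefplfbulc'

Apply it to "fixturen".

efnixtur

The rule is to swap the first and last characters, then move the last 2 characters to the front (rotate right by 2).
"fixturen" → "nixturef" → "efnixtur".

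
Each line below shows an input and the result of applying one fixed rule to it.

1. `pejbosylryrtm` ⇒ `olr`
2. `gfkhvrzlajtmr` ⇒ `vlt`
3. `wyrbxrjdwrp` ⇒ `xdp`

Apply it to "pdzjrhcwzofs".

What's happening: delete the first 2 characters, then keep one character in every 3, starting at position 3 (positions 3rd, 6th, 9th, ...).
Doing the same to "pdzjrhcwzofs": "rwf".

rwf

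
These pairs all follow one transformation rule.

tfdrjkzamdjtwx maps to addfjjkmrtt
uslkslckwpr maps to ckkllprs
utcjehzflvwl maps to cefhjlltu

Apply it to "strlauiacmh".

aachilmr

Each output is the input with this applied: sort the characters into alphabetical order, then delete the last 3 characters.
Applying that to "strlauiacmh" gives "aachilmr".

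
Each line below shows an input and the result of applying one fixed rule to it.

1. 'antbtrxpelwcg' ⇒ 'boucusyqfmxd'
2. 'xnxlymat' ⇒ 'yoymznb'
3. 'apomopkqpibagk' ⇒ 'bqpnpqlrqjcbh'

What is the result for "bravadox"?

csbwbep

What's happening: shift every letter 1 place forward in the alphabet (wrapping around), then delete the last character.
For "bravadox", step one produces "csbwbepy"; step two turns that into "csbwbep".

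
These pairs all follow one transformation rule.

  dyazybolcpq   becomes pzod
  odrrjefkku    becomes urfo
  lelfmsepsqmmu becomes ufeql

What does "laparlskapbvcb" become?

caspl

Rule — keep one character in every 3, starting at position 1 (positions 1st, 4th, 7th, ...), then swap the first and last characters.
Starting from "laparlskapbvcb": after the first operation, "laspc"; after the second, "caspl".
(Check on "lelfmsepsqmmu": → "lfequ" → "ufeql" ✓)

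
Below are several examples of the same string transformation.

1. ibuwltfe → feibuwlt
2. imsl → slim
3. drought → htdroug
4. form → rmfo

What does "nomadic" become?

icnomad

The transformation: move the last 2 characters to the front (rotate right by 2).
For "nomadic" the result is "icnomad".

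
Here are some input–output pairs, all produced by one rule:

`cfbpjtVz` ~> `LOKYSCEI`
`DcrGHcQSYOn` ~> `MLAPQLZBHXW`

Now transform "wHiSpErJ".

FQRBYNAS

The pattern: shift every letter 9 places forward in the alphabet (wrapping around), then convert every letter to uppercase.
Working it through for "wHiSpErJ": intermediate "fQrByNaS", final "FQRBYNAS".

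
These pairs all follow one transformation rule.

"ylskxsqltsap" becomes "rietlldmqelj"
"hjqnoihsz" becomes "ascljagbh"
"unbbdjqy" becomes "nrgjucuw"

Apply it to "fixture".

What's happening: take characters alternately from the front and the back (1st, last, 2nd, 2nd-last, ...), then shift every letter 7 places backward in the alphabet (wrapping around).
"fixture" → "feirxut" → "yxbkqnm".

yxbkqnm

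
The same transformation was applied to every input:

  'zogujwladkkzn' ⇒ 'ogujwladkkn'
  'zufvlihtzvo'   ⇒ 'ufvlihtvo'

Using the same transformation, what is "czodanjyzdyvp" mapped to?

codanjydyvp

Rule — remove every "z".
"czodanjyzdyvp" → "codanjydyvp".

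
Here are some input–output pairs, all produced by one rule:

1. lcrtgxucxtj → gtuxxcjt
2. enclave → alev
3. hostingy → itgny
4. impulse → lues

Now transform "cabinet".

Looking at the pairs, the operation is to delete the first 3 characters, then swap each adjacent pair of characters (1↔2, 3↔4, ...).
Working it through for "cabinet": intermediate "inet", final "nite".

nite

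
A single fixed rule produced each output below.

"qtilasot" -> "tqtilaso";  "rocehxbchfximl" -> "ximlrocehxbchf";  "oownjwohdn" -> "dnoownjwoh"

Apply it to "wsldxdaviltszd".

tszdwsldxdavil

The pattern: swap the front and back halves of the string, then move the first 3 characters to the end (rotate left by 3).
Applying both steps to "wsldxdaviltszd": "viltszdwsldxda", then "tszdwsldxdavil".
(Check on "oownjwohdn": → "wohdnoownj" → "dnoownjwoh" ✓)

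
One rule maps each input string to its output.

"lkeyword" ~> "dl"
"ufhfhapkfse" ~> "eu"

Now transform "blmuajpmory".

yb

The rule is to move the first character to the end, then keep only the last 2 characters.
On "blmuajpmory": the first step gives "lmuajpmoryb", and the second then gives "yb".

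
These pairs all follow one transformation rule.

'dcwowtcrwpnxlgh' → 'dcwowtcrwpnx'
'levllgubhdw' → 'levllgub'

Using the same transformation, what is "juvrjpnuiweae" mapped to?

In each case the input is transformed by: delete the last 3 characters.
Doing the same to "juvrjpnuiweae": "juvrjpnuiw".

juvrjpnuiw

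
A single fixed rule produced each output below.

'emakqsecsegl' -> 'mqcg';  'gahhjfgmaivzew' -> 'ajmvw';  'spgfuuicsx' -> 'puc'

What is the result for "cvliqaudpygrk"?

vqdg

Each output is the input with this applied: keep one character in every 3, starting at position 2 (positions 2nd, 5th, 8th, ...).
So "cvliqaudpygrk" becomes "vqdg".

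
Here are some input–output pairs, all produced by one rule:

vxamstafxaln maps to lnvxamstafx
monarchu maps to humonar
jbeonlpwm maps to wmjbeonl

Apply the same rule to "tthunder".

ertthun

Looking at the pairs, the operation is to move the last 2 characters to the front (rotate right by 2), then delete the last character.
For "tthunder", step one produces "ertthund"; step two turns that into "ertthun".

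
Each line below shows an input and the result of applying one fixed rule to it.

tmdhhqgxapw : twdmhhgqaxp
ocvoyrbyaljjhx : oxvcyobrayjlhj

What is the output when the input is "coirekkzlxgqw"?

In each case the input is transformed by: move the last character to the front, then swap each adjacent pair of characters (1↔2, 3↔4, ...).
"coirekkzlxgqw" → "cwioerkklzgxq".

cwioerkklzgxq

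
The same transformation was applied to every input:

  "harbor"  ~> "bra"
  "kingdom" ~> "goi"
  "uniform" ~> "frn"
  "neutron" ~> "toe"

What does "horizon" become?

Each output is the input with this applied: keep every other character starting from the second (positions 2nd, 4th, 6th, ...), then move the first character to the end.
Applying that to "horizon" gives "ioo".
(Check on "uniform": → "nfr" → "frn" ✓)

ioo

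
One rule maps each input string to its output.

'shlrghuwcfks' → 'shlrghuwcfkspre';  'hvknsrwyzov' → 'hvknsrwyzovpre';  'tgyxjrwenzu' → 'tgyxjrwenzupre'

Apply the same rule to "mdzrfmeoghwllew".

Rule — append "pre".
So "mdzrfmeoghwllew" becomes "mdzrfmeoghwllewpre".

mdzrfmeoghwllewpre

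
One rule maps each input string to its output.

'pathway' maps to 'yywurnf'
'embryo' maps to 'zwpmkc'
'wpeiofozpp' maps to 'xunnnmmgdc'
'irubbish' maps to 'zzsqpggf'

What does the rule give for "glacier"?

ypjgeca

The pattern: shift every letter 2 places backward in the alphabet (wrapping around), then sort the characters into reverse alphabetical order.
Applying both steps to "glacier": "ejyagcp", then "ypjgeca".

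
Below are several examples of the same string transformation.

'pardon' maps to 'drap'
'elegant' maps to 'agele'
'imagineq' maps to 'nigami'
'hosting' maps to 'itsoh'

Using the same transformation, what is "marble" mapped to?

bram

The rule is to reverse the string, then delete the first 2 characters.
On "marble": the first step gives "elbram", and the second then gives "bram".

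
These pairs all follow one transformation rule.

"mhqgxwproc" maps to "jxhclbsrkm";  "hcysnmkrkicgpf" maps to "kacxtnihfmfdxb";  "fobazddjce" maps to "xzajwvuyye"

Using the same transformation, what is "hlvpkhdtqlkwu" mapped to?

rpcgqkfcyolgf

Each output is the input with this applied: move the last 2 characters to the front (rotate right by 2), then shift every letter 5 places backward in the alphabet (wrapping around).
"hlvpkhdtqlkwu" → "wuhlvpkhdtqlk" → "rpcgqkfcyolgf".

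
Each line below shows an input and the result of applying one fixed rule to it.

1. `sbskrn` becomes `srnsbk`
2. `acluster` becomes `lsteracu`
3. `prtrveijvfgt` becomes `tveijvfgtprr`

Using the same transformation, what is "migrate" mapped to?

gatemir

Each output is the input with this applied: move the first 3 characters to the end (rotate left by 3), then swap the first and last characters.
Working it through for "migrate": intermediate "ratemig", final "gatemir".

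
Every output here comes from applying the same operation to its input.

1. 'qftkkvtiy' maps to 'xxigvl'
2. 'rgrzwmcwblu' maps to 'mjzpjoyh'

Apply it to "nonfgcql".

The rule is to shift every letter 13 places forward in the alphabet (wrapping around) — i.e. ROT13, then delete the first 3 characters.
"nonfgcql" → "abastpdy" → "stpdy".

stpdy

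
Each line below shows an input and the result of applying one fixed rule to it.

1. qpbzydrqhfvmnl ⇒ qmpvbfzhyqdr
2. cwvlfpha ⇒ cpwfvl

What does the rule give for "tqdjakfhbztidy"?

The pattern: delete the last 2 characters, then take characters alternately from the front and the back (1st, last, 2nd, 2nd-last, ...).
"tqdjakfhbztidy" → "tqdjakfhbzti" → "tiqtdzjbahkf".

tiqtdzjbahkf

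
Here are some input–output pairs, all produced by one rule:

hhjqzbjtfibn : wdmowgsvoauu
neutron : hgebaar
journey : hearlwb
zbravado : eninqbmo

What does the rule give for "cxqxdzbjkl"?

dkqmowxypk

Each output is the input with this applied: move the first 2 characters to the end (rotate left by 2), then shift every letter 13 places forward in the alphabet (wrapping around) — i.e. ROT13.
On "cxqxdzbjkl": the first step gives "qxdzbjklcx", and the second then gives "dkqmowxypk".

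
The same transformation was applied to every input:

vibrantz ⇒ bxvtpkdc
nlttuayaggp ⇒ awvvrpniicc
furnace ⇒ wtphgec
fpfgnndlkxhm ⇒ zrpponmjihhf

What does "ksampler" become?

utronmgc

What's happening: sort the characters into reverse alphabetical order, then shift every letter 2 places forward in the alphabet (wrapping around).
Working it through for "ksampler": intermediate "srpmlkea", final "utronmgc".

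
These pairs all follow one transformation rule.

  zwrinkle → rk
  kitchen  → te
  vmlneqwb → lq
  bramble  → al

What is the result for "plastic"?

ai

What's happening: keep one character in every 3, starting at position 3 (positions 3rd, 6th, 9th, ...).
Doing the same to "plastic": "ai".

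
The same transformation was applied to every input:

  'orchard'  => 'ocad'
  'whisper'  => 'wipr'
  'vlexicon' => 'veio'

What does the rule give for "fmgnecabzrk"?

fgeazk

The rule is to keep every other character starting from the first (positions 1st, 3rd, 5th, ...).
For "fmgnecabzrk" the result is "fgeazk".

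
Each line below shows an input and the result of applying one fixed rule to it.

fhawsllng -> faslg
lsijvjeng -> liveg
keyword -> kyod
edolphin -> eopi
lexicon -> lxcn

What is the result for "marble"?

mrl

The transformation: keep every other character starting from the first (positions 1st, 3rd, 5th, ...).
"marble" → "mrl".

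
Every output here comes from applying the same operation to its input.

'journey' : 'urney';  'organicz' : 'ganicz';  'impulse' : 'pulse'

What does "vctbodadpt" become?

Rule — delete the first 2 characters.
So "vctbodadpt" becomes "tbodadpt".

tbodadpt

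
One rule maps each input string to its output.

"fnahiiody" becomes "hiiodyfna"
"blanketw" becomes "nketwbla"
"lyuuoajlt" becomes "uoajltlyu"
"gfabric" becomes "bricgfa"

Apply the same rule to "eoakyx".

The pattern: move the first 3 characters to the end (rotate left by 3).
Doing the same to "eoakyx": "kyxeoa".

kyxeoa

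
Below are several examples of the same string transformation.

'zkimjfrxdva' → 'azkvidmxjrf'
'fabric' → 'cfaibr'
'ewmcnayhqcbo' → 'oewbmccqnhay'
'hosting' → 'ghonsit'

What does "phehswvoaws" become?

Rule — swap the first and last characters, then take characters alternately from the front and the back (1st, last, 2nd, 2nd-last, ...).
Applying both steps to "phehswvoaws": "shehswvoawp", then "sphweahosvw".

sphweahosvw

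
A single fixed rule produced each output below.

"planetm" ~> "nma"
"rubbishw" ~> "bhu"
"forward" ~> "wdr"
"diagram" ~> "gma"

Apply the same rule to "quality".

lya

Each output is the input with this applied: move the first 3 characters to the end (rotate left by 3), then keep one character in every 3, starting at position 1 (positions 1st, 4th, 7th, ...).
For "quality", step one produces "lityqua"; step two turns that into "lya".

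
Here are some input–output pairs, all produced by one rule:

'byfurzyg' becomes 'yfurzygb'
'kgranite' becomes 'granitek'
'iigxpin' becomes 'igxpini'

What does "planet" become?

lanetp

Rule — move the first character to the end.
"planet" → "lanetp".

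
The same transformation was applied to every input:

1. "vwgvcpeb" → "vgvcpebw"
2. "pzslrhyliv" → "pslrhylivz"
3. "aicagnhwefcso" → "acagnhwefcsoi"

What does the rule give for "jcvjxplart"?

jvjxplartc

The pattern: move the first character to the end, then swap the first and last characters.
"jcvjxplart" → "cvjxplartj" → "jvjxplartc".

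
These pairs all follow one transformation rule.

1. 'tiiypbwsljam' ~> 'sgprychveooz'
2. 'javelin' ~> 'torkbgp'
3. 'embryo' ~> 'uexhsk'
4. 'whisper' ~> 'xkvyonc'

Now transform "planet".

The rule is to shift every letter 6 places forward in the alphabet (wrapping around), then reverse the string.
Working it through for "planet": intermediate "vrgtkz", final "zktgrv".

zktgrv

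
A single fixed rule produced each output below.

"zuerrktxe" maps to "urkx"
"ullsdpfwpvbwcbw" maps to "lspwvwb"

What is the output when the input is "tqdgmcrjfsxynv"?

The transformation: keep every other character starting from the second (positions 2nd, 4th, 6th, ...).
On "tqdgmcrjfsxynv" that produces "qgcjsyv".

qgcjsyv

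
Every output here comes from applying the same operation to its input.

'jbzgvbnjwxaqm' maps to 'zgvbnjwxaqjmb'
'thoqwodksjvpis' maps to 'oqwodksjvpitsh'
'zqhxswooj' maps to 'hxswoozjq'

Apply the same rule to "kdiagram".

Looking at the pairs, the operation is to swap the first and last characters, then move the first 2 characters to the end (rotate left by 2).
Applying both steps to "kdiagram": "mdiagrak", then "iagrakmd".

iagrakmd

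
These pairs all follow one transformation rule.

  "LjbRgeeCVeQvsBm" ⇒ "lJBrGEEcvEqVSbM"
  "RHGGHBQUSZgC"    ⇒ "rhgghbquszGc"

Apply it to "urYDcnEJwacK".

The pattern: flip the case of every letter.
Doing the same to "urYDcnEJwacK": "URydCNejWACk".

URydCNejWACk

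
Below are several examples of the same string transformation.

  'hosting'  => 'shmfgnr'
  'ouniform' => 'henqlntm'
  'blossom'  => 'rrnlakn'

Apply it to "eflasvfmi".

Each output is the input with this applied: move the first 3 characters to the end (rotate left by 3), then shift every letter 1 place backward in the alphabet (wrapping around).
Working it through for "eflasvfmi": intermediate "asvfmiefl", final "zruelhdek".

zruelhdek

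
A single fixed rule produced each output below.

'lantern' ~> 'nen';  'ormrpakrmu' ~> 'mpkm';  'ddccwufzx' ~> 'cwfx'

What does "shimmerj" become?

imr

Looking at the pairs, the operation is to delete the first 2 characters, then keep every other character starting from the first (positions 1st, 3rd, 5th, ...).
Applying both steps to "shimmerj": "immerj", then "imr".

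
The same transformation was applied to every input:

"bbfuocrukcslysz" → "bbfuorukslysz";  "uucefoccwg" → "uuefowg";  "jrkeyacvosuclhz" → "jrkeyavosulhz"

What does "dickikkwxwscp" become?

The pattern: remove every "c".
So "dickikkwxwscp" becomes "dikikkwxwsp".

dikikkwxwsp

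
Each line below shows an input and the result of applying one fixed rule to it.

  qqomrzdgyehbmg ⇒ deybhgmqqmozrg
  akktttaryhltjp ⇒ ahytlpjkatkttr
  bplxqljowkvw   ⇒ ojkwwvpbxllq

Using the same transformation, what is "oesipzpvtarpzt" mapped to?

patprtzeoiszpv

Rule — swap each adjacent pair of characters (1↔2, 3↔4, ...), then swap the front and back halves of the string.
Starting from "oesipzpvtarpzt": after the first operation, "eoiszpvpatprtz"; after the second, "patprtzeoiszpv".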